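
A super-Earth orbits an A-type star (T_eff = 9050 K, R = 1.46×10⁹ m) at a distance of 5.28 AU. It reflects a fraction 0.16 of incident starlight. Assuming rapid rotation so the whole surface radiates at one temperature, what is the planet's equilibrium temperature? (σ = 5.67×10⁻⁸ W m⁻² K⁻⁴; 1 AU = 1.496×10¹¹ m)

d = 5.28 AU = 7.90×10¹¹ m.
L = 4πR_⋆²σT_⋆⁴ = 4π(1.46×10⁹)² × 5.67×10⁻⁸ × (9050)⁴ = 1.02×10²⁸ W.
S = L/(4πd²) = 1300 W m⁻².
Energy balance: absorbed = emitted ⇒ πR²·S(1−A) = 4πR²·σT_eq⁴, so T_eq⁴ = S(1−A)/(4σ).
T_eq = [1300 × 0.84 / (4 × 5.67×10⁻⁸)]^(1/4) = (4.81×10⁹)^(1/4) = 263 K.

T_eq ≈ 263 K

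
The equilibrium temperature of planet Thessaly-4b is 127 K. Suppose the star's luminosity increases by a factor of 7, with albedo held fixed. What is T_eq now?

T_eq ∝ L^(1/4) · d^(−1/2).
T′ = 127 × 7^(1/4) = 207 K.

T_eq ≈ 207 K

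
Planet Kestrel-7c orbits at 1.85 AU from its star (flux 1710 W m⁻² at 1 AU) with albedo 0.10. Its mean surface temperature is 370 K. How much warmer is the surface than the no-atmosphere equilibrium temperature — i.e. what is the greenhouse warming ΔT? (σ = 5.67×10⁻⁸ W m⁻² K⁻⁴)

ΔT ≈ 159.0 K

S = 1710/1.85² = 499.6 W m⁻².
T_eq = [S(1−A)/(4σ)]^(1/4) = [499.6×0.90/(4×5.67×10⁻⁸)]^(1/4) = 211.0 K.
ΔT = T_surf − T_eq = 370 − 211.0.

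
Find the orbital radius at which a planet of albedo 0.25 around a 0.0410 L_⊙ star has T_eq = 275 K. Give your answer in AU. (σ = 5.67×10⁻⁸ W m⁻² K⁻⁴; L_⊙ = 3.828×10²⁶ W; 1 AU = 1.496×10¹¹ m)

L = 0.0410 × 3.828×10²⁶ = 1.57×10²⁵ W.
From T_eq⁴ = L(1−A)/(16πσd²): d = √[L(1−A)/(16πσT_eq⁴)].
d = √[1.57×10²⁵ × 0.75 / (16π × 5.67×10⁻⁸ × (275)⁴)] = 2.69×10¹⁰ m = 0.180 AU.

d ≈ 0.180 AU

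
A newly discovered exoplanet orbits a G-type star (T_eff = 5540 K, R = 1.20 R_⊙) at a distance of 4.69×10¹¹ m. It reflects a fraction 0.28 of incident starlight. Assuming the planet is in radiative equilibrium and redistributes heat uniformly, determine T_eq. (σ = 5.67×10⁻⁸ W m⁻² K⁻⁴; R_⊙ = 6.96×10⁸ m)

R_⋆ = 1.20 × 6.96×10⁸ = 8.35×10⁸ m.
L = 4πR_⋆²σT_⋆⁴ = 4π(8.35×10⁸)² × 5.67×10⁻⁸ × (5540)⁴ = 4.68×10²⁶ W.
S = L/(4πd²) = 169 W m⁻².
Energy balance: absorbed = emitted ⇒ πR²·S(1−A) = 4πR²·σT_eq⁴, so T_eq⁴ = S(1−A)/(4σ).
T_eq = [169 × 0.72 / (4 × 5.67×10⁻⁸)]^(1/4) = (5.38×10⁸)^(1/4) = 152 K.

T_eq ≈ 152 K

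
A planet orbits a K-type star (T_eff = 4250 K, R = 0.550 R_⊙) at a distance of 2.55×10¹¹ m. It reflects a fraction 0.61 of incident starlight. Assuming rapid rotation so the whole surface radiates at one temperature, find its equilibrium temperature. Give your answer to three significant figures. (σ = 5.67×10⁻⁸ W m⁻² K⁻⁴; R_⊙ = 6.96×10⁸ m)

R_⋆ = 0.550 × 6.96×10⁸ = 3.83×10⁸ m.
L = 4πR_⋆²σT_⋆⁴ = 4π(3.83×10⁸)² × 5.67×10⁻⁸ × (4250)⁴ = 3.41×10²⁵ W.
S = L/(4πd²) = 41.7 W m⁻².
Energy balance: absorbed = emitted ⇒ πR²·S(1−A) = 4πR²·σT_eq⁴, so T_eq⁴ = S(1−A)/(4σ).
T_eq = [41.7 × 0.39 / (4 × 5.67×10⁻⁸)]^(1/4) = (7.17×10⁷)^(1/4) = 92.0 K.

T_eq ≈ 92.0 K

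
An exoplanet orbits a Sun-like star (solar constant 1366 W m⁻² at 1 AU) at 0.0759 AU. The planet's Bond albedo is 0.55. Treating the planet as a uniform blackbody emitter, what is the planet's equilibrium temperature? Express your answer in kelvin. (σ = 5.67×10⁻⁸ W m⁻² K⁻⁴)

T_eq ≈ 828 K

Flux at 0.0759 AU: S = 1366/0.0759² = 2.37×10⁵ W m⁻².
Energy balance: absorbed = emitted ⇒ πR²·S(1−A) = 4πR²·σT_eq⁴, so T_eq⁴ = S(1−A)/(4σ).
T_eq = [2.37×10⁵ × 0.45 / (4 × 5.67×10⁻⁸)]^(1/4) = (4.70×10¹¹)^(1/4) = 828 K.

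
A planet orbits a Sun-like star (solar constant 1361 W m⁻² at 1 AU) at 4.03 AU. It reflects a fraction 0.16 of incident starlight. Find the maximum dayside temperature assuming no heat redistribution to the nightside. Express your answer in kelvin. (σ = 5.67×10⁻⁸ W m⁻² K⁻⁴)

Flux at 4.03 AU: S = 1361/4.03² = 83.8 W m⁻².
With no redistribution each surface element balances locally: S(1−A) = σT⁴.
T = [83.8 × 0.84 / 5.67×10⁻⁸]^(1/4) = (1.24×10⁹)^(1/4) = 188 K.

T_ss ≈ 188 K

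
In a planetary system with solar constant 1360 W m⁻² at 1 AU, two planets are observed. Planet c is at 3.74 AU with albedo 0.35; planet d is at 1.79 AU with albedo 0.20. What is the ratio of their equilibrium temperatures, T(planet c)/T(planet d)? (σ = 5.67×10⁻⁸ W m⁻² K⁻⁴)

T₁/T₂ ≈ 0.657

T_eq = [S₀(1−A)/(4σd²)]^(1/4), so T ∝ (1−A)^(1/4) / √d.
T₁ = [1360×0.65/(4×5.67×10⁻⁸×3.74²)]^(1/4) = 129.20 K.
T₂ = [1360×0.80/(4×5.67×10⁻⁸×1.79²)]^(1/4) = 196.71 K.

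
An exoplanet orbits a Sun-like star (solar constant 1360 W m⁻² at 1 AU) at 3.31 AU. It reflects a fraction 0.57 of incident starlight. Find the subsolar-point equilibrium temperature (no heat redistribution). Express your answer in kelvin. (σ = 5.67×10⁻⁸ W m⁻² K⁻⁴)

Flux at 3.31 AU: S = 1360/3.31² = 124 W m⁻².
At the subsolar point the surface absorbs S(1−A) and emits σT⁴ per unit area — no factor of 4, since only the local patch is in balance.
T = [124 × 0.43 / 5.67×10⁻⁸]^(1/4) = (9.41×10⁸)^(1/4) = 175 K.

T_ss ≈ 175 K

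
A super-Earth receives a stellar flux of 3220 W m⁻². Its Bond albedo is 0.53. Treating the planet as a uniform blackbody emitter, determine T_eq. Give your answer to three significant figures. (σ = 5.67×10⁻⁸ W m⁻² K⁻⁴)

Energy balance: absorbed = emitted ⇒ πR²·S(1−A) = 4πR²·σT_eq⁴, so T_eq⁴ = S(1−A)/(4σ).
T_eq = [3220 × 0.47 / (4 × 5.67×10⁻⁸)]^(1/4) = (6.67×10⁹)^(1/4) = 286 K.

T_eq ≈ 286 K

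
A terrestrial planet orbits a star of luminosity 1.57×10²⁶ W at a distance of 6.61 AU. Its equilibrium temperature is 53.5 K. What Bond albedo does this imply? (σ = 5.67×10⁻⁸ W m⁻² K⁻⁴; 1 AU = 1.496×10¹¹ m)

A ≈ 0.85

d = 6.61 AU = 9.89×10¹¹ m.
Flux: S = L/(4πd²) = 1.57×10²⁶/(4π×(9.89×10¹¹)²) = 12.8 W m⁻².
From T_eq⁴ = S(1−A)/(4σ): 1−A = 4σT_eq⁴/S.
1−A = 4 × 5.67×10⁻⁸ × (53.5)⁴ / 12.8 = 0.145.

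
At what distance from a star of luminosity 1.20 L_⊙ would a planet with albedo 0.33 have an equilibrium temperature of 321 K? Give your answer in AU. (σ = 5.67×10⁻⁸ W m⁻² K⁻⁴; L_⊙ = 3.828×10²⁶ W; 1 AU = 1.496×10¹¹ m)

d ≈ 0.674 AU

L = 1.20 × 3.828×10²⁶ = 4.59×10²⁶ W.
From T_eq⁴ = L(1−A)/(16πσd²): d = √[L(1−A)/(16πσT_eq⁴)].
d = √[4.59×10²⁶ × 0.67 / (16π × 5.67×10⁻⁸ × (321)⁴)] = 1.01×10¹¹ m = 0.674 AU.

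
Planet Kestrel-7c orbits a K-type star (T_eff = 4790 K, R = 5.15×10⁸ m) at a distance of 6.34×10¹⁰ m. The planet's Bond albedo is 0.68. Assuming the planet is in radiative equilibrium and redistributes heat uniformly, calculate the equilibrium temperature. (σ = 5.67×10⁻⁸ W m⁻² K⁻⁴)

T_eq ≈ 230 K

L = 4πR_⋆²σT_⋆⁴ = 4π(5.15×10⁸)² × 5.67×10⁻⁸ × (4790)⁴ = 9.95×10²⁵ W.
S = L/(4πd²) = 1970 W m⁻².
Energy balance: absorbed = emitted ⇒ πR²·S(1−A) = 4πR²·σT_eq⁴, so T_eq⁴ = S(1−A)/(4σ).
T_eq = [1970 × 0.32 / (4 × 5.67×10⁻⁸)]^(1/4) = (2.78×10⁹)^(1/4) = 230 K.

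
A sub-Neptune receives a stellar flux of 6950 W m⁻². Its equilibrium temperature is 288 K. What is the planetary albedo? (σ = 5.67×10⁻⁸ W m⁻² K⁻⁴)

From T_eq⁴ = S(1−A)/(4σ): 1−A = 4σT_eq⁴/S.
1−A = 4 × 5.67×10⁻⁸ × (288)⁴ / 6950 = 0.225.

A ≈ 0.78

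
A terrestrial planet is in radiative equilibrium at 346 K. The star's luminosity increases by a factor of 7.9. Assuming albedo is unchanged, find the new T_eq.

T_eq ∝ L^(1/4) · d^(−1/2).
T′ = 346 × 7.9^(1/4) = 580 K.

T_eq ≈ 580 K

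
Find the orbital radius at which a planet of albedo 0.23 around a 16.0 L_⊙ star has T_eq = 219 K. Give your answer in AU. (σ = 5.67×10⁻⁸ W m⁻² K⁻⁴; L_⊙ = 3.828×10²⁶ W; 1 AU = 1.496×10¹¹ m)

L = 16.0 × 3.828×10²⁶ = 6.12×10²⁷ W.
From T_eq⁴ = L(1−A)/(16πσd²): d = √[L(1−A)/(16πσT_eq⁴)].
d = √[6.12×10²⁷ × 0.77 / (16π × 5.67×10⁻⁸ × (219)⁴)] = 8.48×10¹¹ m = 5.67 AU.

d ≈ 5.67 AU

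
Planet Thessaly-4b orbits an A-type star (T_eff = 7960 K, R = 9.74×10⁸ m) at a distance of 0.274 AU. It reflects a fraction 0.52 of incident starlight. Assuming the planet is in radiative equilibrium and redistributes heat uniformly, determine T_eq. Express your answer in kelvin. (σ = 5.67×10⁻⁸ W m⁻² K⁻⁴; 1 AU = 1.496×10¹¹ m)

d = 0.274 AU = 4.10×10¹⁰ m.
L = 4πR_⋆²σT_⋆⁴ = 4π(9.74×10⁸)² × 5.67×10⁻⁸ × (7960)⁴ = 2.71×10²⁷ W.
S = L/(4πd²) = 1.29×10⁵ W m⁻².
Energy balance: absorbed = emitted ⇒ πR²·S(1−A) = 4πR²·σT_eq⁴, so T_eq⁴ = S(1−A)/(4σ).
T_eq = [1.29×10⁵ × 0.48 / (4 × 5.67×10⁻⁸)]^(1/4) = (2.72×10¹¹)^(1/4) = 722 K.

T_eq ≈ 722 K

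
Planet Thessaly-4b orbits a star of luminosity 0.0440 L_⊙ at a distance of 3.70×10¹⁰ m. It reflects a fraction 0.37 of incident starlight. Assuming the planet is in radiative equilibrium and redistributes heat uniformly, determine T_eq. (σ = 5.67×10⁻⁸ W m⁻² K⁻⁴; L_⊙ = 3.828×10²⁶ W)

L = 0.0440 × 3.828×10²⁶ = 1.68×10²⁵ W.
Flux: S = L/(4πd²) = 1.68×10²⁵/(4π×(3.70×10¹⁰)²) = 979 W m⁻².
Energy balance: absorbed = emitted ⇒ πR²·S(1−A) = 4πR²·σT_eq⁴, so T_eq⁴ = S(1−A)/(4σ).
T_eq = [979 × 0.63 / (4 × 5.67×10⁻⁸)]^(1/4) = (2.72×10⁹)^(1/4) = 228 K.

T_eq ≈ 228 K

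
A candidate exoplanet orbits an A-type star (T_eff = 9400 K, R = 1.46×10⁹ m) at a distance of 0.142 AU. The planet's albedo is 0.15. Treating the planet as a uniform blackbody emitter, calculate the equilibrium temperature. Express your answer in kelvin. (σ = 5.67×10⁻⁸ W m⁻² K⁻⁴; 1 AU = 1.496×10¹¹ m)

d = 0.142 AU = 2.12×10¹⁰ m.
L = 4πR_⋆²σT_⋆⁴ = 4π(1.46×10⁹)² × 5.67×10⁻⁸ × (9400)⁴ = 1.19×10²⁸ W.
S = L/(4πd²) = 2.09×10⁶ W m⁻².
Energy balance: absorbed = emitted ⇒ πR²·S(1−A) = 4πR²·σT_eq⁴, so T_eq⁴ = S(1−A)/(4σ).
T_eq = [2.09×10⁶ × 0.85 / (4 × 5.67×10⁻⁸)]^(1/4) = (7.84×10¹²)^(1/4) = 1670 K.

T_eq ≈ 1670 K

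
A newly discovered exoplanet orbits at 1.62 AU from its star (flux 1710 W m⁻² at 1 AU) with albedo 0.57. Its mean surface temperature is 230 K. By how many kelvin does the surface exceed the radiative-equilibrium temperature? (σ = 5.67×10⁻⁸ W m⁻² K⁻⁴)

S = 1710/1.62² = 651.6 W m⁻².
T_eq = [S(1−A)/(4σ)]^(1/4) = [651.6×0.43/(4×5.67×10⁻⁸)]^(1/4) = 187.5 K.
ΔT = T_surf − T_eq = 230 − 187.5.

ΔT ≈ 42.5 K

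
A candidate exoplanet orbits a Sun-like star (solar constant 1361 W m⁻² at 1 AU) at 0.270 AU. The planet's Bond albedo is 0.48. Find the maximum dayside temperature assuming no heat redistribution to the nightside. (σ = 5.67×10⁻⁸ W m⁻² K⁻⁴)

T_ss ≈ 643 K

Flux at 0.270 AU: S = 1361/0.270² = 1.87×10⁴ W m⁻².
With no redistribution each surface element balances locally: S(1−A) = σT⁴.
T = [1.87×10⁴ × 0.52 / 5.67×10⁻⁸]^(1/4) = (1.71×10¹¹)^(1/4) = 643 K.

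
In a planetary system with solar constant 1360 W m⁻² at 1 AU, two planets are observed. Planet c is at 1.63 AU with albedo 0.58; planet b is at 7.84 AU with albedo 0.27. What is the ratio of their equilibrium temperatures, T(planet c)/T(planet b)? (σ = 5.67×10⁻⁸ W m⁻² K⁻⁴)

T₁/T₂ ≈ 1.910

T_eq = [S₀(1−A)/(4σd²)]^(1/4), so T ∝ (1−A)^(1/4) / √d.
T₁ = [1360×0.42/(4×5.67×10⁻⁸×1.63²)]^(1/4) = 175.47 K.
T₂ = [1360×0.73/(4×5.67×10⁻⁸×7.84²)]^(1/4) = 91.86 K.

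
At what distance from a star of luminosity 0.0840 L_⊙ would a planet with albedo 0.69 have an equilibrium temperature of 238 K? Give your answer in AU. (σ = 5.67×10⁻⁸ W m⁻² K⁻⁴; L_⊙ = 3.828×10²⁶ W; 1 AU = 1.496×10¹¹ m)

d ≈ 0.221 AU

L = 0.0840 × 3.828×10²⁶ = 3.22×10²⁵ W.
From T_eq⁴ = L(1−A)/(16πσd²): d = √[L(1−A)/(16πσT_eq⁴)].
d = √[3.22×10²⁵ × 0.31 / (16π × 5.67×10⁻⁸ × (238)⁴)] = 3.30×10¹⁰ m = 0.221 AU.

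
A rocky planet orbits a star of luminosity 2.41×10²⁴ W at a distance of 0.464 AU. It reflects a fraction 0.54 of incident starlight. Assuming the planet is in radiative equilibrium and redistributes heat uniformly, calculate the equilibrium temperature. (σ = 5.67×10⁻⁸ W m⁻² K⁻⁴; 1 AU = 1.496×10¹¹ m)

d = 0.464 AU = 6.94×10¹⁰ m.
Flux: S = L/(4πd²) = 2.41×10²⁴/(4π×(6.94×10¹⁰)²) = 39.8 W m⁻².
Energy balance: absorbed = emitted ⇒ πR²·S(1−A) = 4πR²·σT_eq⁴, so T_eq⁴ = S(1−A)/(4σ).
T_eq = [39.8 × 0.46 / (4 × 5.67×10⁻⁸)]^(1/4) = (8.07×10⁷)^(1/4) = 94.8 K.

T_eq ≈ 94.8 K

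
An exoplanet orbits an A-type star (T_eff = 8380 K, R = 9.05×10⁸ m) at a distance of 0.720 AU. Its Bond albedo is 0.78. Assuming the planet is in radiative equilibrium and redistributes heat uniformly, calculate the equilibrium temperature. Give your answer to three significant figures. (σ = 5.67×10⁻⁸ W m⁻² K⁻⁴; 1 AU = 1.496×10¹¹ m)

T_eq ≈ 372 K

d = 0.720 AU = 1.08×10¹¹ m.
L = 4πR_⋆²σT_⋆⁴ = 4π(9.05×10⁸)² × 5.67×10⁻⁸ × (8380)⁴ = 2.88×10²⁷ W.
S = L/(4πd²) = 1.97×10⁴ W m⁻².
Energy balance: absorbed = emitted ⇒ πR²·S(1−A) = 4πR²·σT_eq⁴, so T_eq⁴ = S(1−A)/(4σ).
T_eq = [1.97×10⁴ × 0.22 / (4 × 5.67×10⁻⁸)]^(1/4) = (1.91×10¹⁰)^(1/4) = 372 K.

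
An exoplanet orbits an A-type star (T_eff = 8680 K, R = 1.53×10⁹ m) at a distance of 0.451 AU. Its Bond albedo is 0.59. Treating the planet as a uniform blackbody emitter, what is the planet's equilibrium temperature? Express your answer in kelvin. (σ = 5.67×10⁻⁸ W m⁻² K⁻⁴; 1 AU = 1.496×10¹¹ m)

d = 0.451 AU = 6.75×10¹⁰ m.
L = 4πR_⋆²σT_⋆⁴ = 4π(1.53×10⁹)² × 5.67×10⁻⁸ × (8680)⁴ = 9.47×10²⁷ W.
S = L/(4πd²) = 1.66×10⁵ W m⁻².
Energy balance: absorbed = emitted ⇒ πR²·S(1−A) = 4πR²·σT_eq⁴, so T_eq⁴ = S(1−A)/(4σ).
T_eq = [1.66×10⁵ × 0.41 / (4 × 5.67×10⁻⁸)]^(1/4) = (2.99×10¹¹)^(1/4) = 740 K.

T_eq ≈ 740 K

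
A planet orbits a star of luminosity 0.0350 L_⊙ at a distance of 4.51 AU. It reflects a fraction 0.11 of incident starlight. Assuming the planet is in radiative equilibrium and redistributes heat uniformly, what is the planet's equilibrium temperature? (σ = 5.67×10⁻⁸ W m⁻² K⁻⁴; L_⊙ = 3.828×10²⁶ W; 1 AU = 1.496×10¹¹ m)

d = 4.51 AU = 6.75×10¹¹ m.
L = 0.0350 × 3.828×10²⁶ = 1.34×10²⁵ W.
Flux: S = L/(4πd²) = 1.34×10²⁵/(4π×(6.75×10¹¹)²) = 2.34 W m⁻².
Energy balance: absorbed = emitted ⇒ πR²·S(1−A) = 4πR²·σT_eq⁴, so T_eq⁴ = S(1−A)/(4σ).
T_eq = [2.34 × 0.89 / (4 × 5.67×10⁻⁸)]^(1/4) = (9.19×10⁶)^(1/4) = 55.1 K.

T_eq ≈ 55.1 K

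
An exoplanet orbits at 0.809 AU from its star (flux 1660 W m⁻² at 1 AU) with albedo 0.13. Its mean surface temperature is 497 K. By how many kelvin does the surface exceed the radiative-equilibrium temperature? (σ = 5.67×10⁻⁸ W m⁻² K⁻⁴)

ΔT ≈ 182.9 K

S = 1660/0.809² = 2536 W m⁻².
T_eq = [S(1−A)/(4σ)]^(1/4) = [2536×0.87/(4×5.67×10⁻⁸)]^(1/4) = 314.1 K.
ΔT = T_surf − T_eq = 497 − 314.1.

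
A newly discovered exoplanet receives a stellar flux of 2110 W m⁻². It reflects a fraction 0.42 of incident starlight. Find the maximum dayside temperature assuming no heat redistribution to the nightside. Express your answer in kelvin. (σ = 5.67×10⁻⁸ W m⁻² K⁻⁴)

With no redistribution each surface element balances locally: S(1−A) = σT⁴.
T = [2110 × 0.58 / 5.67×10⁻⁸]^(1/4) = (2.16×10¹⁰)^(1/4) = 383 K.

T_ss ≈ 383 K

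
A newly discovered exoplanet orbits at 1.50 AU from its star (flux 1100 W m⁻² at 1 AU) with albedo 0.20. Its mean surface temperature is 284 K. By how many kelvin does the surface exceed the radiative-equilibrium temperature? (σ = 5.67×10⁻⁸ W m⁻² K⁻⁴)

ΔT ≈ 80.2 K

S = 1100/1.50² = 488.9 W m⁻².
T_eq = [S(1−A)/(4σ)]^(1/4) = [488.9×0.80/(4×5.67×10⁻⁸)]^(1/4) = 203.8 K.
ΔT = T_surf − T_eq = 284 − 203.8.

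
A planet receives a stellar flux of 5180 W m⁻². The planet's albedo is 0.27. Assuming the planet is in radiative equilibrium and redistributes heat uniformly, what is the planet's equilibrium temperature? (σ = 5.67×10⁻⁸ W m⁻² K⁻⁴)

T_eq ≈ 359 K

Energy balance: absorbed = emitted ⇒ πR²·S(1−A) = 4πR²·σT_eq⁴, so T_eq⁴ = S(1−A)/(4σ).
T_eq = [5180 × 0.73 / (4 × 5.67×10⁻⁸)]^(1/4) = (1.67×10¹⁰)^(1/4) = 359 K.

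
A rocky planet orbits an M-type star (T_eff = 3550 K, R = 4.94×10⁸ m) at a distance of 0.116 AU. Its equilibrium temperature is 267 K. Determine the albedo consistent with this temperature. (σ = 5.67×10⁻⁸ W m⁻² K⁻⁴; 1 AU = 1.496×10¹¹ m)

d = 0.116 AU = 1.74×10¹⁰ m.
L = 4πR_⋆²σT_⋆⁴ = 4π(4.94×10⁸)² × 5.67×10⁻⁸ × (3550)⁴ = 2.76×10²⁵ W.
S = L/(4πd²) = 7300 W m⁻².
From T_eq⁴ = S(1−A)/(4σ): 1−A = 4σT_eq⁴/S.
1−A = 4 × 5.67×10⁻⁸ × (267)⁴ / 7300 = 0.158.

A ≈ 0.84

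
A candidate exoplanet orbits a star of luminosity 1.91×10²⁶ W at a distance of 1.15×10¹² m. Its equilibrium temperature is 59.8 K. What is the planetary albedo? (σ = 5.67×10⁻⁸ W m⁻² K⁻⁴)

A ≈ 0.75

Flux: S = L/(4πd²) = 1.91×10²⁶/(4π×(1.15×10¹²)²) = 11.5 W m⁻².
From T_eq⁴ = S(1−A)/(4σ): 1−A = 4σT_eq⁴/S.
1−A = 4 × 5.67×10⁻⁸ × (59.8)⁴ / 11.5 = 0.252.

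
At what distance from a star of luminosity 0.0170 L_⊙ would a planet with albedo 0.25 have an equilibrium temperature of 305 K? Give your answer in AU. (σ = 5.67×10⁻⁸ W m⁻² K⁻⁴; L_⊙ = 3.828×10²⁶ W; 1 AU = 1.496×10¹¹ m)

d ≈ 0.0940 AU

L = 0.0170 × 3.828×10²⁶ = 6.51×10²⁴ W.
From T_eq⁴ = L(1−A)/(16πσd²): d = √[L(1−A)/(16πσT_eq⁴)].
d = √[6.51×10²⁴ × 0.75 / (16π × 5.67×10⁻⁸ × (305)⁴)] = 1.41×10¹⁰ m = 0.0940 AU.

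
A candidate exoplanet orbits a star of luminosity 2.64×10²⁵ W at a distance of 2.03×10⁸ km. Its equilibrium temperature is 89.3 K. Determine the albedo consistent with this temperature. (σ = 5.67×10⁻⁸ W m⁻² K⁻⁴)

A ≈ 0.72

d = 2.03×10⁸ km = 2.03×10¹¹ m.
Flux: S = L/(4πd²) = 2.64×10²⁵/(4π×(2.03×10¹¹)²) = 51.0 W m⁻².
From T_eq⁴ = S(1−A)/(4σ): 1−A = 4σT_eq⁴/S.
1−A = 4 × 5.67×10⁻⁸ × (89.3)⁴ / 51.0 = 0.283.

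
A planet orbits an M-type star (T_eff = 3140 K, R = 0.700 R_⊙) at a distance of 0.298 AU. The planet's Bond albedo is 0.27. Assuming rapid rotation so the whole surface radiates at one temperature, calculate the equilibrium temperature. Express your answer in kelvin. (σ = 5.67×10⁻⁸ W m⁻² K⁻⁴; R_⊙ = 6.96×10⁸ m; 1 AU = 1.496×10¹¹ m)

R_⋆ = 0.700 × 6.96×10⁸ = 4.87×10⁸ m.
d = 0.298 AU = 4.46×10¹⁰ m.
L = 4πR_⋆²σT_⋆⁴ = 4π(4.87×10⁸)² × 5.67×10⁻⁸ × (3140)⁴ = 1.64×10²⁵ W.
S = L/(4πd²) = 658 W m⁻².
Energy balance: absorbed = emitted ⇒ πR²·S(1−A) = 4πR²·σT_eq⁴, so T_eq⁴ = S(1−A)/(4σ).
T_eq = [658 × 0.73 / (4 × 5.67×10⁻⁸)]^(1/4) = (2.12×10⁹)^(1/4) = 215 K.

T_eq ≈ 215 K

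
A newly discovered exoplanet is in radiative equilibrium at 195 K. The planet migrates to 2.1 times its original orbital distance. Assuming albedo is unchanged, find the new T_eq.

T_eq ≈ 135 K

T_eq ∝ L^(1/4) · d^(−1/2).
T′ = 195 / 2.1^(1/2) = 135 K.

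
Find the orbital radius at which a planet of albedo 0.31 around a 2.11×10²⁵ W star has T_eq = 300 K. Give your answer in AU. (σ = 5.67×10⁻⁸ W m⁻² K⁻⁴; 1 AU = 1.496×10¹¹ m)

d ≈ 0.168 AU

From T_eq⁴ = L(1−A)/(16πσd²): d = √[L(1−A)/(16πσT_eq⁴)].
d = √[2.11×10²⁵ × 0.69 / (16π × 5.67×10⁻⁸ × (300)⁴)] = 2.51×10¹⁰ m = 0.168 AU.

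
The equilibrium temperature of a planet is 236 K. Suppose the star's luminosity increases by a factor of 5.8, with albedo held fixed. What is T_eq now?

T_eq ≈ 366 K

T_eq ∝ L^(1/4) · d^(−1/2).
T′ = 236 × 5.8^(1/4) = 366 K.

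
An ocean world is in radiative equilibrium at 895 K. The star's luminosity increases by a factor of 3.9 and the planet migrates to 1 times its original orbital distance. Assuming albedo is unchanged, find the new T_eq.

T_eq ∝ L^(1/4) · d^(−1/2).
T′ = 895 × 3.9^(1/4) / 1^(1/2) = 1260 K.

T_eq ≈ 1260 K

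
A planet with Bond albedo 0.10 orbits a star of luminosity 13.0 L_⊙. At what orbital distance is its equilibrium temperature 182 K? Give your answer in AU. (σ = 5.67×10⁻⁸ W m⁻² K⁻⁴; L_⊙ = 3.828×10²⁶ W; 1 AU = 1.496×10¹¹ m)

L = 13.0 × 3.828×10²⁶ = 4.98×10²⁷ W.
From T_eq⁴ = L(1−A)/(16πσd²): d = √[L(1−A)/(16πσT_eq⁴)].
d = √[4.98×10²⁷ × 0.90 / (16π × 5.67×10⁻⁸ × (182)⁴)] = 1.20×10¹² m = 8.00 AU.

d ≈ 8.00 AU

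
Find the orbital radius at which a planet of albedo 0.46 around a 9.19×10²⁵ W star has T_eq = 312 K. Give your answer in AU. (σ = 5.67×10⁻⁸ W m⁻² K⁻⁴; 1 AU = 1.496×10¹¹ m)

From T_eq⁴ = L(1−A)/(16πσd²): d = √[L(1−A)/(16πσT_eq⁴)].
d = √[9.19×10²⁵ × 0.54 / (16π × 5.67×10⁻⁸ × (312)⁴)] = 4.29×10¹⁰ m = 0.287 AU.

d ≈ 0.287 AU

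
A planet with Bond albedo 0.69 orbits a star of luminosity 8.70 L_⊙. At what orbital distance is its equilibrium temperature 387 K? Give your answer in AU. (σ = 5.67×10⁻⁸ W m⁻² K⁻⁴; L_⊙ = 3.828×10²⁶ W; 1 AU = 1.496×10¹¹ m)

d ≈ 0.849 AU

L = 8.70 × 3.828×10²⁶ = 3.33×10²⁷ W.
From T_eq⁴ = L(1−A)/(16πσd²): d = √[L(1−A)/(16πσT_eq⁴)].
d = √[3.33×10²⁷ × 0.31 / (16π × 5.67×10⁻⁸ × (387)⁴)] = 1.27×10¹¹ m = 0.849 AU.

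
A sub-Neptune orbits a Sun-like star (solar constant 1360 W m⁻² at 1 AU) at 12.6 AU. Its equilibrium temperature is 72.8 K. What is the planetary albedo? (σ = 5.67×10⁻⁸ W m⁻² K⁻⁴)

Flux at 12.6 AU: S = 1360/12.6² = 8.57 W m⁻².
From T_eq⁴ = S(1−A)/(4σ): 1−A = 4σT_eq⁴/S.
1−A = 4 × 5.67×10⁻⁸ × (72.8)⁴ / 8.57 = 0.744.

A ≈ 0.26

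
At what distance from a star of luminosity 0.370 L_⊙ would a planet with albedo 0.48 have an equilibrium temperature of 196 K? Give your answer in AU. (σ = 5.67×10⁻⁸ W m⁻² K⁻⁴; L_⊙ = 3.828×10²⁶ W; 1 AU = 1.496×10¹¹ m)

L = 0.370 × 3.828×10²⁶ = 1.42×10²⁶ W.
From T_eq⁴ = L(1−A)/(16πσd²): d = √[L(1−A)/(16πσT_eq⁴)].
d = √[1.42×10²⁶ × 0.52 / (16π × 5.67×10⁻⁸ × (196)⁴)] = 1.32×10¹¹ m = 0.885 AU.

d ≈ 0.885 AU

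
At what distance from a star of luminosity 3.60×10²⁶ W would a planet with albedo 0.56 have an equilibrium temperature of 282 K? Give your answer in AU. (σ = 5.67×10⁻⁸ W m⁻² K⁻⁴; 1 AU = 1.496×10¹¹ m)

d ≈ 0.627 AU

From T_eq⁴ = L(1−A)/(16πσd²): d = √[L(1−A)/(16πσT_eq⁴)].
d = √[3.60×10²⁶ × 0.44 / (16π × 5.67×10⁻⁸ × (282)⁴)] = 9.37×10¹⁰ m = 0.627 AU.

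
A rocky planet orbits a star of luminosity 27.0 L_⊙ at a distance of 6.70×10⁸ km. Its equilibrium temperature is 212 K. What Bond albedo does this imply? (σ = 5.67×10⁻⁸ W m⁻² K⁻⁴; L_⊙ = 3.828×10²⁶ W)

d = 6.70×10⁸ km = 6.70×10¹¹ m.
L = 27.0 × 3.828×10²⁶ = 1.03×10²⁸ W.
Flux: S = L/(4πd²) = 1.03×10²⁸/(4π×(6.70×10¹¹)²) = 1830 W m⁻².
From T_eq⁴ = S(1−A)/(4σ): 1−A = 4σT_eq⁴/S.
1−A = 4 × 5.67×10⁻⁸ × (212)⁴ / 1830 = 0.250.

A ≈ 0.75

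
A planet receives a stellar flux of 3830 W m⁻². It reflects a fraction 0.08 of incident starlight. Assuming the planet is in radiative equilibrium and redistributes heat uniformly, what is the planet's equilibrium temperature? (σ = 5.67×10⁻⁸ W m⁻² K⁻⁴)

T_eq ≈ 353 K

Energy balance: absorbed = emitted ⇒ πR²·S(1−A) = 4πR²·σT_eq⁴, so T_eq⁴ = S(1−A)/(4σ).
T_eq = [3830 × 0.92 / (4 × 5.67×10⁻⁸)]^(1/4) = (1.55×10¹⁰)^(1/4) = 353 K.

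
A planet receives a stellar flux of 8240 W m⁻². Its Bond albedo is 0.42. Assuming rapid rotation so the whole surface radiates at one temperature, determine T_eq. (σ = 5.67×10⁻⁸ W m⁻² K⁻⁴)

Energy balance: absorbed = emitted ⇒ πR²·S(1−A) = 4πR²·σT_eq⁴, so T_eq⁴ = S(1−A)/(4σ).
T_eq = [8240 × 0.58 / (4 × 5.67×10⁻⁸)]^(1/4) = (2.11×10¹⁰)^(1/4) = 381 K.

T_eq ≈ 381 K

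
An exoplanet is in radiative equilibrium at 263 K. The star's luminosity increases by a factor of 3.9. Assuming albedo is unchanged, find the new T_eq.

T_eq ≈ 370 K

T_eq ∝ L^(1/4) · d^(−1/2).
T′ = 263 × 3.9^(1/4) = 370 K.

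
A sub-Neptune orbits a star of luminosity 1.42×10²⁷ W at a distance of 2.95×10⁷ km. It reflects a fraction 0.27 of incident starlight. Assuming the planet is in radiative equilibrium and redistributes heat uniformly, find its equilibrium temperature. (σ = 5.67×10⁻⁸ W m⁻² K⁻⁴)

T_eq ≈ 804 K

d = 2.95×10⁷ km = 2.95×10¹⁰ m.
Flux: S = L/(4πd²) = 1.42×10²⁷/(4π×(2.95×10¹⁰)²) = 1.30×10⁵ W m⁻².
Energy balance: absorbed = emitted ⇒ πR²·S(1−A) = 4πR²·σT_eq⁴, so T_eq⁴ = S(1−A)/(4σ).
T_eq = [1.30×10⁵ × 0.73 / (4 × 5.67×10⁻⁸)]^(1/4) = (4.18×10¹¹)^(1/4) = 804 K.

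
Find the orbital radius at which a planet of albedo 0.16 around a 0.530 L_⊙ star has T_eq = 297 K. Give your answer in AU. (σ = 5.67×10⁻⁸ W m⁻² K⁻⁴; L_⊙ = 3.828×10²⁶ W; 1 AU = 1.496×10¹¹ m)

L = 0.530 × 3.828×10²⁶ = 2.03×10²⁶ W.
From T_eq⁴ = L(1−A)/(16πσd²): d = √[L(1−A)/(16πσT_eq⁴)].
d = √[2.03×10²⁶ × 0.84 / (16π × 5.67×10⁻⁸ × (297)⁴)] = 8.77×10¹⁰ m = 0.586 AU.

d ≈ 0.586 AU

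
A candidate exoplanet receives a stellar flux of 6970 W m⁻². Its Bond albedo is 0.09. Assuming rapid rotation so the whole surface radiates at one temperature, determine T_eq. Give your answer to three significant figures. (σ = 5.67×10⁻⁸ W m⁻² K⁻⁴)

T_eq ≈ 409 K

Energy balance: absorbed = emitted ⇒ πR²·S(1−A) = 4πR²·σT_eq⁴, so T_eq⁴ = S(1−A)/(4σ).
T_eq = [6970 × 0.91 / (4 × 5.67×10⁻⁸)]^(1/4) = (2.80×10¹⁰)^(1/4) = 409 K.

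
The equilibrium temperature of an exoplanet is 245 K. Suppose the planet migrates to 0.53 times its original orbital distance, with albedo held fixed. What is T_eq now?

T_eq ∝ L^(1/4) · d^(−1/2).
T′ = 245 / 0.53^(1/2) = 337 K.

T_eq ≈ 337 K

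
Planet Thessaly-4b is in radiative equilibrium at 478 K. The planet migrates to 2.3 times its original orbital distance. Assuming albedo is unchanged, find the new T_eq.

T_eq ∝ L^(1/4) · d^(−1/2).
T′ = 478 / 2.3^(1/2) = 315 K.

T_eq ≈ 315 K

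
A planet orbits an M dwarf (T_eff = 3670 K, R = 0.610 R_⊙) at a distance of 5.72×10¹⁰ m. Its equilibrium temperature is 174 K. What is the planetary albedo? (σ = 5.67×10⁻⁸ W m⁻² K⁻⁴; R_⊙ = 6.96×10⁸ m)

R_⋆ = 0.610 × 6.96×10⁸ = 4.25×10⁸ m.
L = 4πR_⋆²σT_⋆⁴ = 4π(4.25×10⁸)² × 5.67×10⁻⁸ × (3670)⁴ = 2.33×10²⁵ W.
S = L/(4πd²) = 567 W m⁻².
From T_eq⁴ = S(1−A)/(4σ): 1−A = 4σT_eq⁴/S.
1−A = 4 × 5.67×10⁻⁸ × (174)⁴ / 567 = 0.367.

A ≈ 0.63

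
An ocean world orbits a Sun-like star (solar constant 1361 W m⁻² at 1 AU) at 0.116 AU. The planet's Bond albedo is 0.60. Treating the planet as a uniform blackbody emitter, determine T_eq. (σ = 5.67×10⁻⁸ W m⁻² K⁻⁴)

T_eq ≈ 650 K

Flux at 0.116 AU: S = 1361/0.116² = 1.01×10⁵ W m⁻².
Energy balance: absorbed = emitted ⇒ πR²·S(1−A) = 4πR²·σT_eq⁴, so T_eq⁴ = S(1−A)/(4σ).
T_eq = [1.01×10⁵ × 0.40 / (4 × 5.67×10⁻⁸)]^(1/4) = (1.78×10¹¹)^(1/4) = 650 K.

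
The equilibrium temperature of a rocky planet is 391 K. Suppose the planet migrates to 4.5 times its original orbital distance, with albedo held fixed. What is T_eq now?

T_eq ≈ 184 K

T_eq ∝ L^(1/4) · d^(−1/2).
T′ = 391 / 4.5^(1/2) = 184 K.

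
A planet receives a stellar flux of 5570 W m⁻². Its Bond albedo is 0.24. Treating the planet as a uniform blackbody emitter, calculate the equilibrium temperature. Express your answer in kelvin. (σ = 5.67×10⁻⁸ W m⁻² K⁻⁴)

T_eq ≈ 370 K

Energy balance: absorbed = emitted ⇒ πR²·S(1−A) = 4πR²·σT_eq⁴, so T_eq⁴ = S(1−A)/(4σ).
T_eq = [5570 × 0.76 / (4 × 5.67×10⁻⁸)]^(1/4) = (1.87×10¹⁰)^(1/4) = 370 K.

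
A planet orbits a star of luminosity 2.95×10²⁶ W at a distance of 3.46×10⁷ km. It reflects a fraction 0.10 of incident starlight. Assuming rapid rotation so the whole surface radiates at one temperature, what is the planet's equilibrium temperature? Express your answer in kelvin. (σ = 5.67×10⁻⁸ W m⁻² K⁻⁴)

T_eq ≈ 528 K

d = 3.46×10⁷ km = 3.46×10¹⁰ m.
Flux: S = L/(4πd²) = 2.95×10²⁶/(4π×(3.46×10¹⁰)²) = 1.96×10⁴ W m⁻².
Energy balance: absorbed = emitted ⇒ πR²·S(1−A) = 4πR²·σT_eq⁴, so T_eq⁴ = S(1−A)/(4σ).
T_eq = [1.96×10⁴ × 0.90 / (4 × 5.67×10⁻⁸)]^(1/4) = (7.78×10¹⁰)^(1/4) = 528 K.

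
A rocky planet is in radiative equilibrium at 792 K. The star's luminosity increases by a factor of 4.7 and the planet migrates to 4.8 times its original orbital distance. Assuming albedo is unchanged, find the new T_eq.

T_eq ≈ 532 K

T_eq ∝ L^(1/4) · d^(−1/2).
T′ = 792 × 4.7^(1/4) / 4.8^(1/2) = 532 K.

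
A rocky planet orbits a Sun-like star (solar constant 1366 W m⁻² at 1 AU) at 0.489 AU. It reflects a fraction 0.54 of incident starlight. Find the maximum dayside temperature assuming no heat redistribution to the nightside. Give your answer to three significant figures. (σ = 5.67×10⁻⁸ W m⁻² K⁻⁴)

T_ss ≈ 464 K

Flux at 0.489 AU: S = 1366/0.489² = 5710 W m⁻².
With no redistribution each surface element balances locally: S(1−A) = σT⁴.
T = [5710 × 0.46 / 5.67×10⁻⁸]^(1/4) = (4.63×10¹⁰)^(1/4) = 464 K.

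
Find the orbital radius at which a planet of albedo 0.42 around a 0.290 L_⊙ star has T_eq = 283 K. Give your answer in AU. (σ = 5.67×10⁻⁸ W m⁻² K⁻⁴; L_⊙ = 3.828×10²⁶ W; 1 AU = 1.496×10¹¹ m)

L = 0.290 × 3.828×10²⁶ = 1.11×10²⁶ W.
From T_eq⁴ = L(1−A)/(16πσd²): d = √[L(1−A)/(16πσT_eq⁴)].
d = √[1.11×10²⁶ × 0.58 / (16π × 5.67×10⁻⁸ × (283)⁴)] = 5.93×10¹⁰ m = 0.397 AU.

d ≈ 0.397 AU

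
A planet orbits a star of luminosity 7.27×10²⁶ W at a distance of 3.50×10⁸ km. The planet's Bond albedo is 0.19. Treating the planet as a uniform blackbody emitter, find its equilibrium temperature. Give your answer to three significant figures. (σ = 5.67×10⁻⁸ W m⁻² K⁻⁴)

T_eq ≈ 203 K

d = 3.50×10⁸ km = 3.50×10¹¹ m.
Flux: S = L/(4πd²) = 7.27×10²⁶/(4π×(3.50×10¹¹)²) = 472 W m⁻².
Energy balance: absorbed = emitted ⇒ πR²·S(1−A) = 4πR²·σT_eq⁴, so T_eq⁴ = S(1−A)/(4σ).
T_eq = [472 × 0.81 / (4 × 5.67×10⁻⁸)]^(1/4) = (1.69×10⁹)^(1/4) = 203 K.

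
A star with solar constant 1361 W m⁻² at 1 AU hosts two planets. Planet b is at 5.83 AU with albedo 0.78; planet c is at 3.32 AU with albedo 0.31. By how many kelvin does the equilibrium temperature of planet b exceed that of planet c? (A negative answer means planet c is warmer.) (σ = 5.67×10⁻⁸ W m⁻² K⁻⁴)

ΔT ≈ -60.3 K

T_eq = [S₀(1−A)/(4σd²)]^(1/4), so T ∝ (1−A)^(1/4) / √d.
T₁ = [1361×0.22/(4×5.67×10⁻⁸×5.83²)]^(1/4) = 78.95 K.
T₂ = [1361×0.69/(4×5.67×10⁻⁸×3.32²)]^(1/4) = 139.22 K.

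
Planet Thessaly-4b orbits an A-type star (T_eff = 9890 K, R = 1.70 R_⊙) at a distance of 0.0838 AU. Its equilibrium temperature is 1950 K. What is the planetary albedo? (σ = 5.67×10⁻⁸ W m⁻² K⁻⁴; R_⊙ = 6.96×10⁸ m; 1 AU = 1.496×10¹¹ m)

A ≈ 0.32

R_⋆ = 1.70 × 6.96×10⁸ = 1.18×10⁹ m.
d = 0.0838 AU = 1.25×10¹⁰ m.
L = 4πR_⋆²σT_⋆⁴ = 4π(1.18×10⁹)² × 5.67×10⁻⁸ × (9890)⁴ = 9.54×10²⁷ W.
S = L/(4πd²) = 4.83×10⁶ W m⁻².
From T_eq⁴ = S(1−A)/(4σ): 1−A = 4σT_eq⁴/S.
1−A = 4 × 5.67×10⁻⁸ × (1950)⁴ / 4.83×10⁶ = 0.679.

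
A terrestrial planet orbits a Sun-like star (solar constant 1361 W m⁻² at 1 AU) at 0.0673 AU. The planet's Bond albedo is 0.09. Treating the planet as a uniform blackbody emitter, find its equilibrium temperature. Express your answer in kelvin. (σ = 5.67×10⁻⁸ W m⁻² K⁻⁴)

T_eq ≈ 1050 K

Flux at 0.0673 AU: S = 1361/0.0673² = 3.00×10⁵ W m⁻².
Energy balance: absorbed = emitted ⇒ πR²·S(1−A) = 4πR²·σT_eq⁴, so T_eq⁴ = S(1−A)/(4σ).
T_eq = [3.00×10⁵ × 0.91 / (4 × 5.67×10⁻⁸)]^(1/4) = (1.21×10¹²)^(1/4) = 1050 K.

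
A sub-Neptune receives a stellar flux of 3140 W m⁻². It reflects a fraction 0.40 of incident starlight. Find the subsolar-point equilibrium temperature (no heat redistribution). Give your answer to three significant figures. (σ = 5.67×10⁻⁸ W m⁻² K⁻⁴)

At the subsolar point the surface absorbs S(1−A) and emits σT⁴ per unit area — no factor of 4, since only the local patch is in balance.
T = [3140 × 0.60 / 5.67×10⁻⁸]^(1/4) = (3.32×10¹⁰)^(1/4) = 427 K.

T_ss ≈ 427 K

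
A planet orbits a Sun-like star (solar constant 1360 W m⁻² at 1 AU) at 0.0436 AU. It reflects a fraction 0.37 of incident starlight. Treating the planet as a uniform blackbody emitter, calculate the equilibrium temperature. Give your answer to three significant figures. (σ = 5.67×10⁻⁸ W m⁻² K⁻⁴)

Flux at 0.0436 AU: S = 1360/0.0436² = 7.15×10⁵ W m⁻².
Energy balance: absorbed = emitted ⇒ πR²·S(1−A) = 4πR²·σT_eq⁴, so T_eq⁴ = S(1−A)/(4σ).
T_eq = [7.15×10⁵ × 0.63 / (4 × 5.67×10⁻⁸)]^(1/4) = (1.99×10¹²)^(1/4) = 1190 K.

T_eq ≈ 1190 K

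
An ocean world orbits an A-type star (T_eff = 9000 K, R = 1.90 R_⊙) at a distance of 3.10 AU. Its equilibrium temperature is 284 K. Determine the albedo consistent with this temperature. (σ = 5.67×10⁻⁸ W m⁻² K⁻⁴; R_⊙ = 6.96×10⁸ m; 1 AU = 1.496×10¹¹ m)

R_⋆ = 1.90 × 6.96×10⁸ = 1.32×10⁹ m.
d = 3.10 AU = 4.64×10¹¹ m.
L = 4πR_⋆²σT_⋆⁴ = 4π(1.32×10⁹)² × 5.67×10⁻⁸ × (9000)⁴ = 8.18×10²⁷ W.
S = L/(4πd²) = 3020 W m⁻².
From T_eq⁴ = S(1−A)/(4σ): 1−A = 4σT_eq⁴/S.
1−A = 4 × 5.67×10⁻⁸ × (284)⁴ / 3020 = 0.488.

A ≈ 0.51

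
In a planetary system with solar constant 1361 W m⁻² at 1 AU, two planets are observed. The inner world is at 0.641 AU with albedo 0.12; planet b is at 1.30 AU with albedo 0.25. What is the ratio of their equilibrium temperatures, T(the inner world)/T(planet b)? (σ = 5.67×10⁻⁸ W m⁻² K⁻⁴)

T_eq = [S₀(1−A)/(4σd²)]^(1/4), so T ∝ (1−A)^(1/4) / √d.
T₁ = [1361×0.88/(4×5.67×10⁻⁸×0.641²)]^(1/4) = 336.70 K.
T₂ = [1361×0.75/(4×5.67×10⁻⁸×1.30²)]^(1/4) = 227.17 K.

T₁/T₂ ≈ 1.482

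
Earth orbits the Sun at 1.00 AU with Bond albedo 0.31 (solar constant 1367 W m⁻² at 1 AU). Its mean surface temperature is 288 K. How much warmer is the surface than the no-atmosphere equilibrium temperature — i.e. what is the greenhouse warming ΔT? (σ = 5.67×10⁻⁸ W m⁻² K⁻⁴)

ΔT ≈ 34.1 K

S = 1367/1.00² = 1367 W m⁻².
T_eq = [S(1−A)/(4σ)]^(1/4) = [1367×0.69/(4×5.67×10⁻⁸)]^(1/4) = 253.9 K.
ΔT = T_surf − T_eq = 288 − 253.9.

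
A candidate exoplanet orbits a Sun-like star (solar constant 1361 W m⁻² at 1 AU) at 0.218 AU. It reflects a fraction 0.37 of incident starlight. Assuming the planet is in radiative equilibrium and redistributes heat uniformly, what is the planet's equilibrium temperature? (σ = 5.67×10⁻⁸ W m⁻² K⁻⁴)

Flux at 0.218 AU: S = 1361/0.218² = 2.86×10⁴ W m⁻².
Energy balance: absorbed = emitted ⇒ πR²·S(1−A) = 4πR²·σT_eq⁴, so T_eq⁴ = S(1−A)/(4σ).
T_eq = [2.86×10⁴ × 0.63 / (4 × 5.67×10⁻⁸)]^(1/4) = (7.96×10¹⁰)^(1/4) = 531 K.

T_eq ≈ 531 K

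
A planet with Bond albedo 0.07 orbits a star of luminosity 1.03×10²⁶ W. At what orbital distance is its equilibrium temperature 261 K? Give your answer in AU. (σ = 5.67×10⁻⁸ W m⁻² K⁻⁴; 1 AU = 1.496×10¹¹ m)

d ≈ 0.569 AU

From T_eq⁴ = L(1−A)/(16πσd²): d = √[L(1−A)/(16πσT_eq⁴)].
d = √[1.03×10²⁶ × 0.93 / (16π × 5.67×10⁻⁸ × (261)⁴)] = 8.51×10¹⁰ m = 0.569 AU.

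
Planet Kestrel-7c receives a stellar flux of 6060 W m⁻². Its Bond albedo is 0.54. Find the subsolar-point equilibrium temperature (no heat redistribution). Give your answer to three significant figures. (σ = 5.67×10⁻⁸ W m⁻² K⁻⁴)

T_ss ≈ 471 K

At the subsolar point the surface absorbs S(1−A) and emits σT⁴ per unit area — no factor of 4, since only the local patch is in balance.
T = [6060 × 0.46 / 5.67×10⁻⁸]^(1/4) = (4.92×10¹⁰)^(1/4) = 471 K.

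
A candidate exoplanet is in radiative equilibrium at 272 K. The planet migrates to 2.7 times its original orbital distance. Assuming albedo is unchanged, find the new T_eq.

T_eq ≈ 166 K

T_eq ∝ L^(1/4) · d^(−1/2).
T′ = 272 / 2.7^(1/2) = 166 K.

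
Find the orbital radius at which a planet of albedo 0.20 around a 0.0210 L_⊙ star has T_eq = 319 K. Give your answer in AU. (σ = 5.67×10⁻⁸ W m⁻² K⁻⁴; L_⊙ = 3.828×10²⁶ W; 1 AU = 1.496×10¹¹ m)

L = 0.0210 × 3.828×10²⁶ = 8.04×10²⁴ W.
From T_eq⁴ = L(1−A)/(16πσd²): d = √[L(1−A)/(16πσT_eq⁴)].
d = √[8.04×10²⁴ × 0.80 / (16π × 5.67×10⁻⁸ × (319)⁴)] = 1.48×10¹⁰ m = 0.0987 AU.

d ≈ 0.0987 AU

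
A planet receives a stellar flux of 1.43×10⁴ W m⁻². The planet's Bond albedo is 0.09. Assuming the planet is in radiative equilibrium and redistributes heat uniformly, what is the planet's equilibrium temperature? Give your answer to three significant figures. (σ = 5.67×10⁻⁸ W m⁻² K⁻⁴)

T_eq ≈ 489 K

Energy balance: absorbed = emitted ⇒ πR²·S(1−A) = 4πR²·σT_eq⁴, so T_eq⁴ = S(1−A)/(4σ).
T_eq = [1.43×10⁴ × 0.91 / (4 × 5.67×10⁻⁸)]^(1/4) = (5.74×10¹⁰)^(1/4) = 489 K.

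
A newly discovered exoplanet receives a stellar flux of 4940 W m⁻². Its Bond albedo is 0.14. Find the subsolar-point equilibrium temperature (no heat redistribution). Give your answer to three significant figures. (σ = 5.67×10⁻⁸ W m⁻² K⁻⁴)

At the subsolar point the surface absorbs S(1−A) and emits σT⁴ per unit area — no factor of 4, since only the local patch is in balance.
T = [4940 × 0.86 / 5.67×10⁻⁸]^(1/4) = (7.49×10¹⁰)^(1/4) = 523 K.

T_ss ≈ 523 K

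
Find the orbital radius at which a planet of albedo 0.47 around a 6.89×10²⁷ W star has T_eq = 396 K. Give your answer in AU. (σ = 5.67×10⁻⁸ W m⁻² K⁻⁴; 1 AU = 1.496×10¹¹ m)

From T_eq⁴ = L(1−A)/(16πσd²): d = √[L(1−A)/(16πσT_eq⁴)].
d = √[6.89×10²⁷ × 0.53 / (16π × 5.67×10⁻⁸ × (396)⁴)] = 2.28×10¹¹ m = 1.53 AU.

d ≈ 1.53 AU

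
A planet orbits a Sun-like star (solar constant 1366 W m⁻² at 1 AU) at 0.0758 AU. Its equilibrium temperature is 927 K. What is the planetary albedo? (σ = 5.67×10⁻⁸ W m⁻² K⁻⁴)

Flux at 0.0758 AU: S = 1366/0.0758² = 2.38×10⁵ W m⁻².
From T_eq⁴ = S(1−A)/(4σ): 1−A = 4σT_eq⁴/S.
1−A = 4 × 5.67×10⁻⁸ × (927)⁴ / 2.38×10⁵ = 0.704.

A ≈ 0.30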